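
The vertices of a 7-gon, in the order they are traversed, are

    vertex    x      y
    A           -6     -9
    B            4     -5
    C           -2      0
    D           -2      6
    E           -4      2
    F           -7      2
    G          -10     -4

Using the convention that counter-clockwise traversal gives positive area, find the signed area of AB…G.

92

Apply Gauss's area formula: 2A = Σ (x_i·y_{i+1} − x_{i+1}·y_i), indices taken mod 7.
Σ = (66) + (-10) + (-12) + (20) + (6) + (48) + (66) = 184
Signed area = Σ/2 = 92 (positive ⇒ counter-clockwise traversal).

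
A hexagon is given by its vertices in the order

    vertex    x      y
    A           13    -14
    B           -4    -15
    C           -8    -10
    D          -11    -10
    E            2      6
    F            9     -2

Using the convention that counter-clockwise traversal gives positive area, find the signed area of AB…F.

-282.5

Apply the surveyor's formula: 2A = Σ (x_i·y_{i+1} − x_{i+1}·y_i), indices taken mod 6.
Σ = (-251) + (-80) + (-30) + (-46) + (-58) + (-100) = -565
Signed area = Σ/2 = -282.5 (negative ⇒ clockwise traversal).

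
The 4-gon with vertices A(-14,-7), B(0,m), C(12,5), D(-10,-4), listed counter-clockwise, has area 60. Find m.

-4

The doubled signed area Σ (x_i y_{i+1} − x_{i+1} y_i) is linear in m.
With m=0 it equals 16; the coefficient of m is -26 (from the two edges through B).
So -26·m + 16 = 2·60 = 120 ⇒ m = -4.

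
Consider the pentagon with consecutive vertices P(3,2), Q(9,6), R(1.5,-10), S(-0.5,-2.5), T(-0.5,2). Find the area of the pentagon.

Apply the shoelace (surveyor's) formula: 2A = Σ (x_i·y_{i+1} − x_{i+1}·y_i), indices taken mod 5.
Σ = (0) + (-99) + (-8.75) + (-2.25) + (-7) = -117
Area = |Σ|/2 = 58.5.

58.5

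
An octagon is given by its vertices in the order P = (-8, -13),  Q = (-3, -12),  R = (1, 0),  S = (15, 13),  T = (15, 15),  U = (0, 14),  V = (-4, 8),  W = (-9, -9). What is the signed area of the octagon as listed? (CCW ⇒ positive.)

265.5

P→Q: (-8)(-12) − (-3)(-13) = 57
Q→R: (-3)(0) − (1)(-12) = 12
R→S: (1)(13) − (15)(0) = 13
S→T: (15)(15) − (15)(13) = 30
T→U: (15)(14) − (0)(15) = 210
U→V: (0)(8) − (-4)(14) = 56
V→W: (-4)(-9) − (-9)(8) = 108
W→P: (-9)(-13) − (-8)(-9) = 45
Σ = 531
Signed area = Σ/2 = 265.5 (positive ⇒ counter-clockwise traversal).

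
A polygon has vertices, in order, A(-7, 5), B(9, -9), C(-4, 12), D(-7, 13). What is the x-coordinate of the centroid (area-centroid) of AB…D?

-370/267

Apply Gauss's area formula. First the cross-terms c_i = x_i·y_{i+1} − x_{i+1}·y_i:
  18, 72, 32, 56  ⇒  2A = 178, A = 89.
Then Σ (x_i + x_{i+1})·c_i = -740, so x̄ = -740 / (6·89) = -370/267.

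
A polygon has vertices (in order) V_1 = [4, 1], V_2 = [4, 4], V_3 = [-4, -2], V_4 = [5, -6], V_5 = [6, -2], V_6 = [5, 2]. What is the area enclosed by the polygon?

Apply Gauss's area formula: 2A = Σ (x_i·y_{i+1} − x_{i+1}·y_i), indices taken mod 6.
Σ = (12) + (8) + (34) + (26) + (22) + (-3) = 99
Area = |Σ|/2 = 49.5.

49.5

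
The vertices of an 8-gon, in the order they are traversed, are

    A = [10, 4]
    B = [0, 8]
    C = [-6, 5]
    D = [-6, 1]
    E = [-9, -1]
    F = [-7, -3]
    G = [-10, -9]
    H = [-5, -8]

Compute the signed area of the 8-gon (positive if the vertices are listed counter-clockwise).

157.5

A→B: (10)(8) − (0)(4) = 80
B→C: (0)(5) − (-6)(8) = 48
C→D: (-6)(1) − (-6)(5) = 24
D→E: (-6)(-1) − (-9)(1) = 15
E→F: (-9)(-3) − (-7)(-1) = 20
F→G: (-7)(-9) − (-10)(-3) = 33
G→H: (-10)(-8) − (-5)(-9) = 35
H→A: (-5)(4) − (10)(-8) = 60
Σ = 315
Signed area = Σ/2 = 157.5 (positive ⇒ counter-clockwise traversal).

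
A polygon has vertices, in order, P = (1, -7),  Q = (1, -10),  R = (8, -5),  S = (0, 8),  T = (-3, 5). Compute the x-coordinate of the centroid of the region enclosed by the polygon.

359/176

Apply the shoelace formula. First the cross-terms c_i = x_i·y_{i+1} − x_{i+1}·y_i:
  -3, 75, 64, 24, 16  ⇒  2A = 176, A = 88.
Then Σ (x_i + x_{i+1})·c_i = 1077, so x̄ = 1077 / (6·88) = 359/176.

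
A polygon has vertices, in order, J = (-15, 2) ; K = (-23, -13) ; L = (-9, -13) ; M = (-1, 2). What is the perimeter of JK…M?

62

|JK| = √((-8)² + (-15)²) = √289 = 17
|KL| = √((14)² + (0)²) = √196 = 14
|LM| = √((8)² + (15)²) = √289 = 17
|MJ| = √((-14)² + (0)²) = √196 = 14
Perimeter = 17 + 14 + 17 + 14 = 62.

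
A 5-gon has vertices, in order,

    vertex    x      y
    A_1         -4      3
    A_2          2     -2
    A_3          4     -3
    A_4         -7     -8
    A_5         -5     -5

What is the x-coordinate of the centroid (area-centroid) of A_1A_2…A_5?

-542/267

Apply the surveyor's formula. First the cross-terms c_i = x_i·y_{i+1} − x_{i+1}·y_i:
  2, 2, -53, -5, -35  ⇒  2A = -89, A = -44.5.
Then Σ (x_i + x_{i+1})·c_i = 542, so x̄ = 542 / (6·(-44.5)) = -542/267.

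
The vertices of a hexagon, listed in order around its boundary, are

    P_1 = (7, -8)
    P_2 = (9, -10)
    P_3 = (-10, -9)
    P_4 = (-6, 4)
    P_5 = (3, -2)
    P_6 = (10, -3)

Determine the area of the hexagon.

Apply the shoelace formula: 2A = Σ (x_i·y_{i+1} − x_{i+1}·y_i), indices taken mod 6.
Σ = (2) + (-181) + (-94) + (0) + (11) + (-59) = -321
Area = |Σ|/2 = 160.5.

160.5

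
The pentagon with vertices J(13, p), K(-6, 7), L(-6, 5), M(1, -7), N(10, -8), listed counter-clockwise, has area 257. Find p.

13

The doubled signed area Σ (x_i y_{i+1} − x_{i+1} y_i) is linear in p.
With p=0 it equals 306; the coefficient of p is 16 (from the two edges through J).
So 16·p + 306 = 2·257 = 514 ⇒ p = 13.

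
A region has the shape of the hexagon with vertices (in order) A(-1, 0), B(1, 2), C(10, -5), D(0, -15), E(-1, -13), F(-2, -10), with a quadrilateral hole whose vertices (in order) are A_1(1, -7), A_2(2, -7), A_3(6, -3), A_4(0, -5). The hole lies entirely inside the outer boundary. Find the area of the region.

100

Outer boundary:
Apply Gauss's area formula: 2A = Σ (x_i·y_{i+1} − x_{i+1}·y_i), indices taken mod 6.
Σ = (-2) + (-25) + (-150) + (-15) + (-16) + (-10) = -218
Area = |Σ|/2 = 109.
Hole:
Apply the surveyor's formula: 2A = Σ (x_i·y_{i+1} − x_{i+1}·y_i), indices taken mod 4.
Σ = (7) + (36) + (-30) + (5) = 18
Area = |Σ|/2 = 9.
Net area = 109 − 9 = 100.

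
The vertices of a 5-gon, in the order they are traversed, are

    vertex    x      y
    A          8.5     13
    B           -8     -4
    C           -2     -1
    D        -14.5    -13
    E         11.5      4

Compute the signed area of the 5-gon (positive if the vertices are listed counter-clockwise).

144.25

Apply the shoelace (surveyor's) formula: 2A = Σ (x_i·y_{i+1} − x_{i+1}·y_i), indices taken mod 5.
A→B: (8.5)(-4) − (-8)(13) = 70
B→C: (-8)(-1) − (-2)(-4) = 0
C→D: (-2)(-13) − (-14.5)(-1) = 11.5
D→E: (-14.5)(4) − (11.5)(-13) = 91.5
E→A: (11.5)(13) − (8.5)(4) = 115.5
Σ = 288.5
Signed area = Σ/2 = 144.25 (positive ⇒ counter-clockwise traversal).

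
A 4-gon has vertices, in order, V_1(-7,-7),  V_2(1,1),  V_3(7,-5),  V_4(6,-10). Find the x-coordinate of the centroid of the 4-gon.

42/41

Apply Gauss's area formula. First the cross-terms c_i = x_i·y_{i+1} − x_{i+1}·y_i:
  0, -12, -40, -112  ⇒  2A = -164, A = -82.
Then Σ (x_i + x_{i+1})·c_i = -504, so x̄ = -504 / (6·(-82)) = 42/41.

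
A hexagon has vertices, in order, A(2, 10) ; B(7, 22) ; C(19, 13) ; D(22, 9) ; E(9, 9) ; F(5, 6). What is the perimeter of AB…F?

56

|AB| = √((5)² + (12)²) = √169 = 13
|BC| = √((12)² + (-9)²) = √225 = 15
|CD| = √((3)² + (-4)²) = √25 = 5
|DE| = √((-13)² + (0)²) = √169 = 13
|EF| = √((-4)² + (-3)²) = √25 = 5
|FA| = √((-3)² + (4)²) = √25 = 5
Perimeter = 13 + 15 + 5 + 13 + 5 + 5 = 56.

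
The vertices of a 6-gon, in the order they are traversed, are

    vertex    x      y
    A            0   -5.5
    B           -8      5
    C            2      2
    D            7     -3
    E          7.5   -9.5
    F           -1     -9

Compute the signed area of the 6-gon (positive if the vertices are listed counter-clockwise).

-102.75

Apply the surveyor's formula: 2A = Σ (x_i·y_{i+1} − x_{i+1}·y_i), indices taken mod 6.
Σ = (-44) + (-26) + (-20) + (-44) + (-77) + (5.5) = -205.5
Signed area = Σ/2 = -102.75 (negative ⇒ clockwise traversal).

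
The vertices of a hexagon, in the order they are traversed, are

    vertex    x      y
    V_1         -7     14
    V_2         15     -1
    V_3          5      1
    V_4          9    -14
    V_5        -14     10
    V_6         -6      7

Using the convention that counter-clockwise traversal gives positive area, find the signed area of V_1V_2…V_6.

Apply Gauss's area formula: 2A = Σ (x_i·y_{i+1} − x_{i+1}·y_i), indices taken mod 6.
Σ = (-203) + (20) + (-79) + (-106) + (-38) + (-35) = -441
Signed area = Σ/2 = -220.5 (negative ⇒ clockwise traversal).

-220.5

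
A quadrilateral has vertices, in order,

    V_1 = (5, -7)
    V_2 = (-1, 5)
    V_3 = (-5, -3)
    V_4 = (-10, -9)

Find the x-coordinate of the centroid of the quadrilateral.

Apply Gauss's area formula. First the cross-terms c_i = x_i·y_{i+1} − x_{i+1}·y_i:
  18, 28, 15, 115  ⇒  2A = 176, A = 88.
Then Σ (x_i + x_{i+1})·c_i = -896, so x̄ = -896 / (6·88) = -56/33.

-56/33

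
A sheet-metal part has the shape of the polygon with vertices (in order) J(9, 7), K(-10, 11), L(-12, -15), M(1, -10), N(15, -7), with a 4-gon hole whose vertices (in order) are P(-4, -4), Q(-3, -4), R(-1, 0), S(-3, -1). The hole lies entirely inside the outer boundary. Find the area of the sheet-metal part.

Outer boundary:
Apply Gauss's area formula: 2A = Σ (x_i·y_{i+1} − x_{i+1}·y_i), indices taken mod 5.
J→K: (9)(11) − (-10)(7) = 169
K→L: (-10)(-15) − (-12)(11) = 282
L→M: (-12)(-10) − (1)(-15) = 135
M→N: (1)(-7) − (15)(-10) = 143
N→J: (15)(7) − (9)(-7) = 168
Σ = 897
Area = |Σ|/2 = 448.5.
Hole:
Apply the surveyor's formula: 2A = Σ (x_i·y_{i+1} − x_{i+1}·y_i), indices taken mod 4.
P→Q: (-4)(-4) − (-3)(-4) = 4
Q→R: (-3)(0) − (-1)(-4) = -4
R→S: (-1)(-1) − (-3)(0) = 1
S→P: (-3)(-4) − (-4)(-1) = 8
Σ = 9
Area = |Σ|/2 = 4.5.
Net area = 448.5 − 4.5 = 444.

444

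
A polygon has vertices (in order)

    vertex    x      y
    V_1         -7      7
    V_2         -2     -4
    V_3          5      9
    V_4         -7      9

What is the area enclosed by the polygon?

83

Apply the shoelace formula: 2A = Σ (x_i·y_{i+1} − x_{i+1}·y_i), indices taken mod 4.
Cross-terms: 42, 2, 108, 14  ⇒  Σ = 166
Area = |Σ|/2 = 83.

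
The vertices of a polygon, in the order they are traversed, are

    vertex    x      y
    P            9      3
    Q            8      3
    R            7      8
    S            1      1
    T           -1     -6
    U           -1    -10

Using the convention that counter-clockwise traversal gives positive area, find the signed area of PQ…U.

Apply Gauss's area formula: 2A = Σ (x_i·y_{i+1} − x_{i+1}·y_i), indices taken mod 6.
Σ = (3) + (43) + (-1) + (-5) + (4) + (87) = 131
Signed area = Σ/2 = 65.5 (positive ⇒ counter-clockwise traversal).

65.5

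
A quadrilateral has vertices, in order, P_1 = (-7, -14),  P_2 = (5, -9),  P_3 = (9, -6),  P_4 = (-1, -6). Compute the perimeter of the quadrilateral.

|P_1P_2| = √((12)² + (5)²) = √169 = 13
|P_2P_3| = √((4)² + (3)²) = √25 = 5
|P_3P_4| = √((-10)² + (0)²) = √100 = 10
|P_4P_1| = √((-6)² + (-8)²) = √100 = 10
Perimeter = 13 + 5 + 10 + 10 = 38.

38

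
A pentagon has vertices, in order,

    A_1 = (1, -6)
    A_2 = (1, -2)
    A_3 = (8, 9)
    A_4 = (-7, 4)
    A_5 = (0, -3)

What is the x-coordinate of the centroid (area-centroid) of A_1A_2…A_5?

Apply the shoelace (surveyor's) formula. First the cross-terms c_i = x_i·y_{i+1} − x_{i+1}·y_i:
  4, 25, 95, 21, 3  ⇒  2A = 148, A = 74.
Then Σ (x_i + x_{i+1})·c_i = 184, so x̄ = 184 / (6·74) = 46/111.

46/111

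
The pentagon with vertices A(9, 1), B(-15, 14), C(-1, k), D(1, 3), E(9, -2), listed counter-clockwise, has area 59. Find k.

2

The doubled signed area Σ (x_i y_{i+1} − x_{i+1} y_i) is linear in k.
With k=0 it equals 150; the coefficient of k is -16 (from the two edges through C).
So -16·k + 150 = 2·59 = 118 ⇒ k = 2.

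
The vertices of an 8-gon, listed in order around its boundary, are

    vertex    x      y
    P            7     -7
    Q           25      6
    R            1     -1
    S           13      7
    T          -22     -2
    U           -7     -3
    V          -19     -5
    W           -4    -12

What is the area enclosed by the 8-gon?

Apply the surveyor's formula: 2A = Σ (x_i·y_{i+1} − x_{i+1}·y_i), indices taken mod 8.
Σ = (217) + (-31) + (20) + (128) + (52) + (-22) + (208) + (112) = 684
Area = |Σ|/2 = 342.

342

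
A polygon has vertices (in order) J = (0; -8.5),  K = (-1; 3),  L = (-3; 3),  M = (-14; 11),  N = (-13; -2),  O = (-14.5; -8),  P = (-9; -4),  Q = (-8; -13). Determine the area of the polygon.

195.75

Apply Gauss's area formula: 2A = Σ (x_i·y_{i+1} − x_{i+1}·y_i), indices taken mod 8.
J→K: (0)(3) − (-1)(-8.5) = -8.5
K→L: (-1)(3) − (-3)(3) = 6
L→M: (-3)(11) − (-14)(3) = 9
M→N: (-14)(-2) − (-13)(11) = 171
N→O: (-13)(-8) − (-14.5)(-2) = 75
O→P: (-14.5)(-4) − (-9)(-8) = -14
P→Q: (-9)(-13) − (-8)(-4) = 85
Q→J: (-8)(-8.5) − (0)(-13) = 68
Σ = 391.5
Area = |Σ|/2 = 195.75.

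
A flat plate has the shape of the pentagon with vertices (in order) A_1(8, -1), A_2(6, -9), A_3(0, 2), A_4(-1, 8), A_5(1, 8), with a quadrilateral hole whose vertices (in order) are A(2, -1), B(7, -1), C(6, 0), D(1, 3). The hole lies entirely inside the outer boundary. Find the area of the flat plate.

55.5

Outer boundary:
Apply the shoelace (surveyor's) formula: 2A = Σ (x_i·y_{i+1} − x_{i+1}·y_i), indices taken mod 5.
Σ = (-66) + (12) + (2) + (-16) + (-65) = -133
Area = |Σ|/2 = 66.5.
Hole:
Apply the shoelace (surveyor's) formula: 2A = Σ (x_i·y_{i+1} − x_{i+1}·y_i), indices taken mod 4.
Σ = (5) + (6) + (18) + (-7) = 22
Area = |Σ|/2 = 11.
Net area = 66.5 − 11 = 55.5.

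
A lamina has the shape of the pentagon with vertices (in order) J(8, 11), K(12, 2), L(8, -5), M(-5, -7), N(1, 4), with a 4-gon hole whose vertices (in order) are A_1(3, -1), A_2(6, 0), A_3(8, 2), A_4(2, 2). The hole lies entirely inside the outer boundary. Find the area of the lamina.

142.5

Outer boundary:
Apply the surveyor's formula: 2A = Σ (x_i·y_{i+1} − x_{i+1}·y_i), indices taken mod 5.
Σ = (-116) + (-76) + (-81) + (-13) + (-21) = -307
Area = |Σ|/2 = 153.5.
Hole:
Apply the surveyor's formula: 2A = Σ (x_i·y_{i+1} − x_{i+1}·y_i), indices taken mod 4.
Σ = (6) + (12) + (12) + (-8) = 22
Area = |Σ|/2 = 11.
Net area = 153.5 − 11 = 142.5.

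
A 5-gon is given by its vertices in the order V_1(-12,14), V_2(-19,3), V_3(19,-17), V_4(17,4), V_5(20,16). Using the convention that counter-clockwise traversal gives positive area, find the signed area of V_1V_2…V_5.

Apply the surveyor's formula: 2A = Σ (x_i·y_{i+1} − x_{i+1}·y_i), indices taken mod 5.
Σ = (230) + (266) + (365) + (192) + (472) = 1525
Signed area = Σ/2 = 762.5 (positive ⇒ counter-clockwise traversal).

762.5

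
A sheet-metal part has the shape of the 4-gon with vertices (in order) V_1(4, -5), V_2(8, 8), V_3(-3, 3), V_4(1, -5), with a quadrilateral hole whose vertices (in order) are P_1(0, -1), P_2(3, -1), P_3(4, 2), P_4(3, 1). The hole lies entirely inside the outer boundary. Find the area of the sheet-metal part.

Outer boundary:
Σ = (72) + (48) + (12) + (15) = 147
Area = |Σ|/2 = 73.5.
Hole:
Apply the shoelace formula: 2A = Σ (x_i·y_{i+1} − x_{i+1}·y_i), indices taken mod 4.
P_1→P_2: (0)(-1) − (3)(-1) = 3
P_2→P_3: (3)(2) − (4)(-1) = 10
P_3→P_4: (4)(1) − (3)(2) = -2
P_4→P_1: (3)(-1) − (0)(1) = -3
Σ = 8
Area = |Σ|/2 = 4.
Net area = 73.5 − 4 = 69.5.

69.5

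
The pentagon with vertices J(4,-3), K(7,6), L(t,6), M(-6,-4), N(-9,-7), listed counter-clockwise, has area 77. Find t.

Write out the shoelace sum; only the two edges meeting at L involve t:
2·Area = [(7·6 − t·6) + (t·(-4) − (-6)·6)] + 106
       = -10·t + 184 = 154
⇒ t = 3.

3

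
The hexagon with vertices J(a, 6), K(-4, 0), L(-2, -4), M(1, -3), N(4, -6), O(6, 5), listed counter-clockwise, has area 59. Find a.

Write out the shoelace sum; only the two edges meeting at J involve a:
2·Area = [(6·6 − a·5) + (a·0 − (-4)·6)] + 88
       = -5·a + 148 = 118
⇒ a = 6.

6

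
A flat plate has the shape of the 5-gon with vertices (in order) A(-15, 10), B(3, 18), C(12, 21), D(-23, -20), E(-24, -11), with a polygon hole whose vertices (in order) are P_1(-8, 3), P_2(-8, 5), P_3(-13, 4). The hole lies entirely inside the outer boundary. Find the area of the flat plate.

Outer boundary:
A→B: (-15)(18) − (3)(10) = -300
B→C: (3)(21) − (12)(18) = -153
C→D: (12)(-20) − (-23)(21) = 243
D→E: (-23)(-11) − (-24)(-20) = -227
E→A: (-24)(10) − (-15)(-11) = -405
Σ = -842
Area = |Σ|/2 = 421.
Hole:
P_1→P_2: (-8)(5) − (-8)(3) = -16
P_2→P_3: (-8)(4) − (-13)(5) = 33
P_3→P_1: (-13)(3) − (-8)(4) = -7
Σ = 10
Area = |Σ|/2 = 5.
Net area = 421 − 5 = 416.

416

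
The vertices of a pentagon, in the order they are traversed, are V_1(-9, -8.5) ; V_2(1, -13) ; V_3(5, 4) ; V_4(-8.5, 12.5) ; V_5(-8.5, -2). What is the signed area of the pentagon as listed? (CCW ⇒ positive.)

234.25

Apply the shoelace (surveyor's) formula: 2A = Σ (x_i·y_{i+1} − x_{i+1}·y_i), indices taken mod 5.
Σ = (125.5) + (69) + (96.5) + (123.25) + (54.25) = 468.5
Signed area = Σ/2 = 234.25 (positive ⇒ counter-clockwise traversal).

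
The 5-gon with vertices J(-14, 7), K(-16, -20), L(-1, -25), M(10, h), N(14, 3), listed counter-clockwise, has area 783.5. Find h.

-25

The doubled signed area Σ (x_i y_{i+1} − x_{i+1} y_i) is linear in h.
With h=0 it equals 1192; the coefficient of h is -15 (from the two edges through M).
So -15·h + 1192 = 2·783.5 = 1567 ⇒ h = -25.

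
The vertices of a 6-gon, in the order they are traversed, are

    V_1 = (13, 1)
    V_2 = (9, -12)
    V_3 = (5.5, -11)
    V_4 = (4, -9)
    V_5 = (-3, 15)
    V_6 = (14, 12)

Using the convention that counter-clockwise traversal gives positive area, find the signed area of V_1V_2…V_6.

Apply the shoelace formula: 2A = Σ (x_i·y_{i+1} − x_{i+1}·y_i), indices taken mod 6.
Σ = (-165) + (-33) + (-5.5) + (33) + (-246) + (-142) = -558.5
Signed area = Σ/2 = -279.25 (negative ⇒ clockwise traversal).

-279.25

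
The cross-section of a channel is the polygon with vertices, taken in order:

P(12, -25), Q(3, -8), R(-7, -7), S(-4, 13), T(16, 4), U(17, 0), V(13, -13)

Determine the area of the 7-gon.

449.5

Apply Gauss's area formula: 2A = Σ (x_i·y_{i+1} − x_{i+1}·y_i), indices taken mod 7.
Σ = (-21) + (-77) + (-119) + (-224) + (-68) + (-221) + (-169) = -899
Area = |Σ|/2 = 449.5.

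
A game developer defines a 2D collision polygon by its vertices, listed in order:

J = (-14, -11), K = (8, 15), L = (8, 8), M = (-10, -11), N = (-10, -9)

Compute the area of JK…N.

Apply the shoelace (surveyor's) formula: 2A = Σ (x_i·y_{i+1} − x_{i+1}·y_i), indices taken mod 5.
Cross-terms: -122, -56, -8, -20, -16  ⇒  Σ = -222
Area = |Σ|/2 = 111.

111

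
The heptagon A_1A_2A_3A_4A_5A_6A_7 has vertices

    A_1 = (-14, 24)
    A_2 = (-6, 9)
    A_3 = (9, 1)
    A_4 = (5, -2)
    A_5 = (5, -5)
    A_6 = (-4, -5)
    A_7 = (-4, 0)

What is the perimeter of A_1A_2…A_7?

82

|A_1A_2| = √((8)² + (-15)²) = √289 = 17
|A_2A_3| = √((15)² + (-8)²) = √289 = 17
|A_3A_4| = √((-4)² + (-3)²) = √25 = 5
|A_4A_5| = √((0)² + (-3)²) = √9 = 3
|A_5A_6| = √((-9)² + (0)²) = √81 = 9
|A_6A_7| = √((0)² + (5)²) = √25 = 5
|A_7A_1| = √((-10)² + (24)²) = √676 = 26
Perimeter = 17 + 17 + 5 + 3 + 9 + 5 + 26 = 82.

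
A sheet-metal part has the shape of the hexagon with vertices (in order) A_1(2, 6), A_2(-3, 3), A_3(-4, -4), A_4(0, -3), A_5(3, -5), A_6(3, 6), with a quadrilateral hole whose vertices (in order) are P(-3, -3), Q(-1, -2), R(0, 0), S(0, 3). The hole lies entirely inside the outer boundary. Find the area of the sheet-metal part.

Outer boundary:
Σ = (24) + (24) + (12) + (9) + (33) + (6) = 108
Area = |Σ|/2 = 54.
Hole:
Cross-terms: 3, 0, 0, 9  ⇒  Σ = 12
Area = |Σ|/2 = 6.
Net area = 54 − 6 = 48.

48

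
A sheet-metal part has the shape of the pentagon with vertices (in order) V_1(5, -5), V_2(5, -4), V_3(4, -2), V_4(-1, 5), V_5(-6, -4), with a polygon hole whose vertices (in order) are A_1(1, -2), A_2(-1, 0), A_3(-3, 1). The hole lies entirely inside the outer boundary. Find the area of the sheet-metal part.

55.5

Outer boundary:
Apply the shoelace formula: 2A = Σ (x_i·y_{i+1} − x_{i+1}·y_i), indices taken mod 5.
Σ = (5) + (6) + (18) + (34) + (50) = 113
Area = |Σ|/2 = 56.5.
Hole:
Apply the shoelace formula: 2A = Σ (x_i·y_{i+1} − x_{i+1}·y_i), indices taken mod 3.
Σ = (-2) + (-1) + (5) = 2
Area = |Σ|/2 = 1.
Net area = 56.5 − 1 = 55.5.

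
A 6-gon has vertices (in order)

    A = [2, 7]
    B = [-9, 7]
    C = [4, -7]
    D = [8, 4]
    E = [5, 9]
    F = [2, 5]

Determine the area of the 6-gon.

Cross-terms: 77, 35, 72, 52, 7, 4  ⇒  Σ = 247
Area = |Σ|/2 = 123.5.

123.5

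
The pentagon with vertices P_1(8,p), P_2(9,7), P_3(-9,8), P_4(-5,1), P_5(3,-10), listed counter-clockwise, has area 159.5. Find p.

The doubled signed area Σ (x_i y_{i+1} − x_{i+1} y_i) is linear in p.
With p=0 it equals 349; the coefficient of p is -6 (from the two edges through P_1).
So -6·p + 349 = 2·159.5 = 319 ⇒ p = 5.

5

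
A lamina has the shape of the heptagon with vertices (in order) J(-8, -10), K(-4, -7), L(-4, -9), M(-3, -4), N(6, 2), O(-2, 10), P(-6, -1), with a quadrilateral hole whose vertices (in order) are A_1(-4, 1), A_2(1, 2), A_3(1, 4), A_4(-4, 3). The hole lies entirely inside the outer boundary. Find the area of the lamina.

94.5

Outer boundary:
Apply the shoelace formula: 2A = Σ (x_i·y_{i+1} − x_{i+1}·y_i), indices taken mod 7.
Cross-terms: 16, 8, -11, 18, 64, 62, 52  ⇒  Σ = 209
Area = |Σ|/2 = 104.5.
Hole:
Σ = (-9) + (2) + (19) + (8) = 20
Area = |Σ|/2 = 10.
Net area = 104.5 − 10 = 94.5.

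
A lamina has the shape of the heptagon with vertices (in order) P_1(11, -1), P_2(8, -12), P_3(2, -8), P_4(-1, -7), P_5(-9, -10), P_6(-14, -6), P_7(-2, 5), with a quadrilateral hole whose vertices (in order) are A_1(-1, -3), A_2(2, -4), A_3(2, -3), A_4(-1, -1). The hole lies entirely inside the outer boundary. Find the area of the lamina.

225.5

Outer boundary:
Apply the shoelace formula: 2A = Σ (x_i·y_{i+1} − x_{i+1}·y_i), indices taken mod 7.
Cross-terms: -124, -40, -22, -53, -86, -82, -53  ⇒  Σ = -460
Area = |Σ|/2 = 230.
Hole:
Apply Gauss's area formula: 2A = Σ (x_i·y_{i+1} − x_{i+1}·y_i), indices taken mod 4.
A_1→A_2: (-1)(-4) − (2)(-3) = 10
A_2→A_3: (2)(-3) − (2)(-4) = 2
A_3→A_4: (2)(-1) − (-1)(-3) = -5
A_4→A_1: (-1)(-3) − (-1)(-1) = 2
Σ = 9
Area = |Σ|/2 = 4.5.
Net area = 230 − 4.5 = 225.5.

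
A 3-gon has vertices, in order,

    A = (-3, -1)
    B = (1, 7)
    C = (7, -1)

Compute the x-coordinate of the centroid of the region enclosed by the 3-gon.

5/3

Apply Gauss's area formula. First the cross-terms c_i = x_i·y_{i+1} − x_{i+1}·y_i:
  -20, -50, -10  ⇒  2A = -80, A = -40.
Then Σ (x_i + x_{i+1})·c_i = -400, so x̄ = -400 / (6·(-40)) = 5/3.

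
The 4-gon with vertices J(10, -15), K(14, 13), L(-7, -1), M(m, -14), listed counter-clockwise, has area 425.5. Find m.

-14

Write out the shoelace sum; only the two edges meeting at M involve m:
2·Area = [((-7)·(-14) − m·(-1)) + (m·(-15) − 10·(-14))] + 417
       = -14·m + 655 = 851
⇒ m = -14.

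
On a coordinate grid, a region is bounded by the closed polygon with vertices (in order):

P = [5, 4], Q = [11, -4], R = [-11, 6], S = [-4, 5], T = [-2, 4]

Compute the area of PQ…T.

Apply the surveyor's formula: 2A = Σ (x_i·y_{i+1} − x_{i+1}·y_i), indices taken mod 5.
Σ = (-64) + (22) + (-31) + (-6) + (-28) = -107
Area = |Σ|/2 = 53.5.

53.5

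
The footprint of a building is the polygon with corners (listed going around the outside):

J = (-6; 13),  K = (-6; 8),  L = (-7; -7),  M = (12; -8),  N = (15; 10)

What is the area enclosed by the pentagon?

381.5

Σ = (30) + (98) + (140) + (240) + (255) = 763
Area = |Σ|/2 = 381.5.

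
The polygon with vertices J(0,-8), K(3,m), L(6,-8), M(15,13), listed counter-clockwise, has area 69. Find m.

The doubled signed area Σ (x_i y_{i+1} − x_{i+1} y_i) is linear in m.
With m=0 it equals 78; the coefficient of m is -6 (from the two edges through K).
So -6·m + 78 = 2·69 = 138 ⇒ m = -10.

-10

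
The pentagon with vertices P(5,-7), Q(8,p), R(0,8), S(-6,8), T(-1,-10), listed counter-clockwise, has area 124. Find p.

Write out the shoelace sum; only the two edges meeting at Q involve p:
2·Area = [(5·p − 8·(-7)) + (8·8 − 0·p)] + 173
       = 5·p + 293 = 248
⇒ p = -9.

-9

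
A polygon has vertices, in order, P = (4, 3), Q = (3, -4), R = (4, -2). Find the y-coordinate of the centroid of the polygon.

Apply the shoelace (surveyor's) formula. First the cross-terms c_i = x_i·y_{i+1} − x_{i+1}·y_i:
  -25, 10, 20  ⇒  2A = 5, A = 2.5.
Then Σ (y_i + y_{i+1})·c_i = -15, so ȳ = -15 / (6·2.5) = -1.

-1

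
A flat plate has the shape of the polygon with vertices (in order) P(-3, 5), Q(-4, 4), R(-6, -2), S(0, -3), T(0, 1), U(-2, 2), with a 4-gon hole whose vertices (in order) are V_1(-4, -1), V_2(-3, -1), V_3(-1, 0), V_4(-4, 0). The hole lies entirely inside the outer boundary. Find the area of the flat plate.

Outer boundary:
Σ = (8) + (32) + (18) + (0) + (2) + (-4) = 56
Area = |Σ|/2 = 28.
Hole:
Apply the surveyor's formula: 2A = Σ (x_i·y_{i+1} − x_{i+1}·y_i), indices taken mod 4.
Σ = (1) + (-1) + (0) + (4) = 4
Area = |Σ|/2 = 2.
Net area = 28 − 2 = 26.

26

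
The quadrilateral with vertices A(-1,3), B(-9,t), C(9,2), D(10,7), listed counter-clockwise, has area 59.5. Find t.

-3

Write out the shoelace sum; only the two edges meeting at B involve t:
2·Area = [((-1)·t − (-9)·3) + ((-9)·2 − 9·t)] + 80
       = -10·t + 89 = 119
⇒ t = -3.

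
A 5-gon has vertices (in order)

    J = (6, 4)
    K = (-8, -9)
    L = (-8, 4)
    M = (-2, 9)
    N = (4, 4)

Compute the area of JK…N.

Apply Gauss's area formula: 2A = Σ (x_i·y_{i+1} − x_{i+1}·y_i), indices taken mod 5.
Cross-terms: -22, -104, -64, -44, -8  ⇒  Σ = -242
Area = |Σ|/2 = 121.

121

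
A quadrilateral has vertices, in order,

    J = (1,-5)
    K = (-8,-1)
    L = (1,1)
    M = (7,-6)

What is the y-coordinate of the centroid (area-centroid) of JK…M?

-7/3

Apply the shoelace (surveyor's) formula. First the cross-terms c_i = x_i·y_{i+1} − x_{i+1}·y_i:
  -41, -7, -13, -29  ⇒  2A = -90, A = -45.
Then Σ (y_i + y_{i+1})·c_i = 630, so ȳ = 630 / (6·(-45)) = -7/3.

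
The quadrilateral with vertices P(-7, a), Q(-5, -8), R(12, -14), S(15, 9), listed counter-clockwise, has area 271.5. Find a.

-3

The doubled signed area Σ (x_i y_{i+1} − x_{i+1} y_i) is linear in a.
With a=0 it equals 603; the coefficient of a is 20 (from the two edges through P).
So 20·a + 603 = 2·271.5 = 543 ⇒ a = -3.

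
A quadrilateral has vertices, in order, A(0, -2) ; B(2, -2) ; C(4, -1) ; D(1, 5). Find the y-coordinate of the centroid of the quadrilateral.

44/87

Apply Gauss's area formula. First the cross-terms c_i = x_i·y_{i+1} − x_{i+1}·y_i:
  4, 6, 21, -2  ⇒  2A = 29, A = 14.5.
Then Σ (y_i + y_{i+1})·c_i = 44, so ȳ = 44 / (6·14.5) = 44/87.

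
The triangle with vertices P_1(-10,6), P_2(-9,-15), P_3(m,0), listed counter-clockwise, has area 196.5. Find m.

9

The doubled signed area Σ (x_i y_{i+1} − x_{i+1} y_i) is linear in m.
With m=0 it equals 204; the coefficient of m is 21 (from the two edges through P_3).
So 21·m + 204 = 2·196.5 = 393 ⇒ m = 9.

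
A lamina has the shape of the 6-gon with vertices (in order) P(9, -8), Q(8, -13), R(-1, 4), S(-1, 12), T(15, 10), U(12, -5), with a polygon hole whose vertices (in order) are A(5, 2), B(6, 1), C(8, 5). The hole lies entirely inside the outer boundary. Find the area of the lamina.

236

Outer boundary:
Apply Gauss's area formula: 2A = Σ (x_i·y_{i+1} − x_{i+1}·y_i), indices taken mod 6.
Σ = (-53) + (19) + (-8) + (-190) + (-195) + (-51) = -478
Area = |Σ|/2 = 239.
Hole:
A→B: (5)(1) − (6)(2) = -7
B→C: (6)(5) − (8)(1) = 22
C→A: (8)(2) − (5)(5) = -9
Σ = 6
Area = |Σ|/2 = 3.
Net area = 239 − 3 = 236.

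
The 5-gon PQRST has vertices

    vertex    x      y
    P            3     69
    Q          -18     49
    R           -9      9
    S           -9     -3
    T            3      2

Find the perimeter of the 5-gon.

|PQ| = √((-21)² + (-20)²) = √841 = 29
|QR| = √((9)² + (-40)²) = √1681 = 41
|RS| = √((0)² + (-12)²) = √144 = 12
|ST| = √((12)² + (5)²) = √169 = 13
|TP| = √((0)² + (67)²) = √4489 = 67
Perimeter = 29 + 41 + 12 + 13 + 67 = 162.

162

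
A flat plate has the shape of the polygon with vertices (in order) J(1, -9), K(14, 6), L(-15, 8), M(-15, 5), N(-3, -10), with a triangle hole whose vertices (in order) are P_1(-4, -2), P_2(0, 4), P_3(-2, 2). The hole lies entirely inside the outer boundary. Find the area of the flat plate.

Outer boundary:
J→K: (1)(6) − (14)(-9) = 132
K→L: (14)(8) − (-15)(6) = 202
L→M: (-15)(5) − (-15)(8) = 45
M→N: (-15)(-10) − (-3)(5) = 165
N→J: (-3)(-9) − (1)(-10) = 37
Σ = 581
Area = |Σ|/2 = 290.5.
Hole:
Apply the surveyor's formula: 2A = Σ (x_i·y_{i+1} − x_{i+1}·y_i), indices taken mod 3.
Σ = (-16) + (8) + (12) = 4
Area = |Σ|/2 = 2.
Net area = 290.5 − 2 = 288.5.

288.5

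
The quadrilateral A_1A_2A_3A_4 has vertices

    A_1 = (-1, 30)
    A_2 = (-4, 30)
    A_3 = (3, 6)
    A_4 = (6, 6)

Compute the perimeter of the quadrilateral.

|A_1A_2| = √((-3)² + (0)²) = √9 = 3
|A_2A_3| = √((7)² + (-24)²) = √625 = 25
|A_3A_4| = √((3)² + (0)²) = √9 = 3
|A_4A_1| = √((-7)² + (24)²) = √625 = 25
Perimeter = 3 + 25 + 3 + 25 = 56.

56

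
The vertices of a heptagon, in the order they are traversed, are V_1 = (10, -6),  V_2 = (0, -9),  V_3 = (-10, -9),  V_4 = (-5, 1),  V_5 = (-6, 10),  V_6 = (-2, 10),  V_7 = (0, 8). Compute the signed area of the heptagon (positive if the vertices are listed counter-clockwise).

-207.5

Apply the shoelace (surveyor's) formula: 2A = Σ (x_i·y_{i+1} − x_{i+1}·y_i), indices taken mod 7.
V_1→V_2: (10)(-9) − (0)(-6) = -90
V_2→V_3: (0)(-9) − (-10)(-9) = -90
V_3→V_4: (-10)(1) − (-5)(-9) = -55
V_4→V_5: (-5)(10) − (-6)(1) = -44
V_5→V_6: (-6)(10) − (-2)(10) = -40
V_6→V_7: (-2)(8) − (0)(10) = -16
V_7→V_1: (0)(-6) − (10)(8) = -80
Σ = -415
Signed area = Σ/2 = -207.5 (negative ⇒ clockwise traversal).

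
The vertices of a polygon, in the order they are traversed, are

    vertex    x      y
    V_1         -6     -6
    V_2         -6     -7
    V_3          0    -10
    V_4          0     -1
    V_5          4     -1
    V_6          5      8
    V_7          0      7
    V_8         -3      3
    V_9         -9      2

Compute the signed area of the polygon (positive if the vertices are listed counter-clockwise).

Apply Gauss's area formula: 2A = Σ (x_i·y_{i+1} − x_{i+1}·y_i), indices taken mod 9.
Σ = (6) + (60) + (0) + (4) + (37) + (35) + (21) + (21) + (66) = 250
Signed area = Σ/2 = 125 (positive ⇒ counter-clockwise traversal).

125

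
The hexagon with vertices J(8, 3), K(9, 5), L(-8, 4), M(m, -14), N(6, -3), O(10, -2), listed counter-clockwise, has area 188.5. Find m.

The doubled signed area Σ (x_i y_{i+1} − x_{i+1} y_i) is linear in m.
With m=0 it equals 349; the coefficient of m is -7 (from the two edges through M).
So -7·m + 349 = 2·188.5 = 377 ⇒ m = -4.

-4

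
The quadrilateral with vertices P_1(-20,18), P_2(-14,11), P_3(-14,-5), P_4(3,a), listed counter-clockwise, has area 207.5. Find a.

Write out the shoelace sum; only the two edges meeting at P_4 involve a:
2·Area = [((-14)·a − 3·(-5)) + (3·18 − (-20)·a)] + 256
       = 6·a + 325 = 415
⇒ a = 15.

15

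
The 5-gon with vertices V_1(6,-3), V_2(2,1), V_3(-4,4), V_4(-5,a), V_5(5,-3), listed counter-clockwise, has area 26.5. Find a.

1

Write out the shoelace sum; only the two edges meeting at V_4 involve a:
2·Area = [((-4)·a − (-5)·4) + ((-5)·(-3) − 5·a)] + 27
       = -9·a + 62 = 53
⇒ a = 1.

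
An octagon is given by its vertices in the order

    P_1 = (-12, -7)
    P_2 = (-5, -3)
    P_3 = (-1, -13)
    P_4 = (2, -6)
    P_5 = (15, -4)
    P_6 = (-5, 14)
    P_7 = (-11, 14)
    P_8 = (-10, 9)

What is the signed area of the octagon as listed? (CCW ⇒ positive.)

335

Σ = (1) + (62) + (32) + (82) + (190) + (84) + (41) + (178) = 670
Signed area = Σ/2 = 335 (positive ⇒ counter-clockwise traversal).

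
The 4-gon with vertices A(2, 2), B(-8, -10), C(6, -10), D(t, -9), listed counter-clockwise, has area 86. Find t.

6

Write out the shoelace sum; only the two edges meeting at D involve t:
2·Area = [(6·(-9) − t·(-10)) + (t·2 − 2·(-9))] + 136
       = 12·t + 100 = 172
⇒ t = 6.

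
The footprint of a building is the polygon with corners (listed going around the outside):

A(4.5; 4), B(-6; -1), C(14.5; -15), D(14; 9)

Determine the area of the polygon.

Cross-terms: 19.5, 104.5, 340.5, 15.5  ⇒  Σ = 480
Area = |Σ|/2 = 240.

240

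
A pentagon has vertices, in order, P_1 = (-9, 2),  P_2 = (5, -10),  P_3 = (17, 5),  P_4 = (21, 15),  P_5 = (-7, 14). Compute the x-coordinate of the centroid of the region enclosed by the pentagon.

187/39

Apply the shoelace formula. First the cross-terms c_i = x_i·y_{i+1} − x_{i+1}·y_i:
  80, 195, 150, 399, 112  ⇒  2A = 936, A = 468.
Then Σ (x_i + x_{i+1})·c_i = 13464, so x̄ = 13464 / (6·468) = 187/39.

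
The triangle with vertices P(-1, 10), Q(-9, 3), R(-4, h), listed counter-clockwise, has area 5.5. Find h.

Write out the shoelace sum; only the two edges meeting at R involve h:
2·Area = [((-9)·h − (-4)·3) + ((-4)·10 − (-1)·h)] + 87
       = -8·h + 59 = 11
⇒ h = 6.

6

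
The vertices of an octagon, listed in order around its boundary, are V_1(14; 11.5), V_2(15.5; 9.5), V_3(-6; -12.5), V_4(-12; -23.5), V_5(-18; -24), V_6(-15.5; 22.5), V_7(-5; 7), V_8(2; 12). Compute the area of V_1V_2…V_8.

659

Cross-terms: -45.25, -136.75, -9, -135, -777, 4, -74, -145  ⇒  Σ = -1318
Area = |Σ|/2 = 659.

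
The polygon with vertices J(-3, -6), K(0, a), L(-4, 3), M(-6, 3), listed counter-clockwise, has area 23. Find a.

-5

Write out the shoelace sum; only the two edges meeting at K involve a:
2·Area = [((-3)·a − 0·(-6)) + (0·3 − (-4)·a)] + 51
       = 1·a + 51 = 46
⇒ a = -5.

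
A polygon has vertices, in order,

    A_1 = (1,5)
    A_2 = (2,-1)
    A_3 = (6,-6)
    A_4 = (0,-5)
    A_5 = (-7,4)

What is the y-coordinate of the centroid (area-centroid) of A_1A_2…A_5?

-4/121

Apply the shoelace (surveyor's) formula. First the cross-terms c_i = x_i·y_{i+1} − x_{i+1}·y_i:
  -11, -6, -30, -35, -39  ⇒  2A = -121, A = -60.5.
Then Σ (y_i + y_{i+1})·c_i = 12, so ȳ = 12 / (6·(-60.5)) = -4/121.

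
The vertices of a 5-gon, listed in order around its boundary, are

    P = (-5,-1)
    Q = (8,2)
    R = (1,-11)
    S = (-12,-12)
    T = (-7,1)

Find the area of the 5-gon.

Apply the surveyor's formula: 2A = Σ (x_i·y_{i+1} − x_{i+1}·y_i), indices taken mod 5.
Σ = (-2) + (-90) + (-144) + (-96) + (12) = -320
Area = |Σ|/2 = 160.

160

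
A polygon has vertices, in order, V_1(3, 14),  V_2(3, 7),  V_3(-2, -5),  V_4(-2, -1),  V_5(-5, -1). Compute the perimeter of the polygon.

|V_1V_2| = √((0)² + (-7)²) = √49 = 7
|V_2V_3| = √((-5)² + (-12)²) = √169 = 13
|V_3V_4| = √((0)² + (4)²) = √16 = 4
|V_4V_5| = √((-3)² + (0)²) = √9 = 3
|V_5V_1| = √((8)² + (15)²) = √289 = 17
Perimeter = 7 + 13 + 4 + 3 + 17 = 44.

44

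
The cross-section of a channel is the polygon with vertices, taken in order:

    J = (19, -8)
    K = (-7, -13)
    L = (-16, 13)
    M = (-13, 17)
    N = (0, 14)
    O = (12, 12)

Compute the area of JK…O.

Σ = (-303) + (-299) + (-103) + (-182) + (-168) + (-324) = -1379
Area = |Σ|/2 = 689.5.

689.5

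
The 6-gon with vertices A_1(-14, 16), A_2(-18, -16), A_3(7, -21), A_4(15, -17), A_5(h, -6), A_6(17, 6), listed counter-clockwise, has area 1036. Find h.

22

The doubled signed area Σ (x_i y_{i+1} − x_{i+1} y_i) is linear in h.
With h=0 it equals 1566; the coefficient of h is 23 (from the two edges through A_5).
So 23·h + 1566 = 2·1036 = 2072 ⇒ h = 22.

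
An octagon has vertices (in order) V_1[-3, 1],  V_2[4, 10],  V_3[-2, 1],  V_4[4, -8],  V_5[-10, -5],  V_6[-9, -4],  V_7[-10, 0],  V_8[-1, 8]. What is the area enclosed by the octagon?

100

V_1→V_2: (-3)(10) − (4)(1) = -34
V_2→V_3: (4)(1) − (-2)(10) = 24
V_3→V_4: (-2)(-8) − (4)(1) = 12
V_4→V_5: (4)(-5) − (-10)(-8) = -100
V_5→V_6: (-10)(-4) − (-9)(-5) = -5
V_6→V_7: (-9)(0) − (-10)(-4) = -40
V_7→V_8: (-10)(8) − (-1)(0) = -80
V_8→V_1: (-1)(1) − (-3)(8) = 23
Σ = -200
Area = |Σ|/2 = 100.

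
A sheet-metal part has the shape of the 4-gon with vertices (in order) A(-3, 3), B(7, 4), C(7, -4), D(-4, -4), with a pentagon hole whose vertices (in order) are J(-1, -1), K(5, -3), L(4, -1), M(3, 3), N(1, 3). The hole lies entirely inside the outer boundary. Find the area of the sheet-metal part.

Outer boundary:
Σ = (-33) + (-56) + (-44) + (-24) = -157
Area = |Σ|/2 = 78.5.
Hole:
Apply the shoelace formula: 2A = Σ (x_i·y_{i+1} − x_{i+1}·y_i), indices taken mod 5.
Cross-terms: 8, 7, 15, 6, 2  ⇒  Σ = 38
Area = |Σ|/2 = 19.
Net area = 78.5 − 19 = 59.5.

59.5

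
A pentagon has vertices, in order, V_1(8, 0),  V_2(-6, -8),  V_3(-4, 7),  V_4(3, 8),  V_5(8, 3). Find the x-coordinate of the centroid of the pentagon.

0.4

Apply Gauss's area formula. First the cross-terms c_i = x_i·y_{i+1} − x_{i+1}·y_i:
  -64, -74, -53, -55, -24  ⇒  2A = -270, A = -135.
Then Σ (x_i + x_{i+1})·c_i = -324, so x̄ = -324 / (6·(-135)) = 0.4.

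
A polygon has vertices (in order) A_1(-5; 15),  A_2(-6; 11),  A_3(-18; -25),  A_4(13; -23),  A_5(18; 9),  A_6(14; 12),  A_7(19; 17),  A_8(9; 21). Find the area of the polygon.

Σ = (35) + (348) + (739) + (531) + (90) + (10) + (246) + (240) = 2239
Area = |Σ|/2 = 1119.5.

1119.5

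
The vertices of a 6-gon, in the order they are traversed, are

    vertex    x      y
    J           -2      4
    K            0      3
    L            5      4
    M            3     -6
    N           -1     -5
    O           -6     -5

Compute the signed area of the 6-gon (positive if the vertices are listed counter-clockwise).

-71.5

Apply Gauss's area formula: 2A = Σ (x_i·y_{i+1} − x_{i+1}·y_i), indices taken mod 6.
Σ = (-6) + (-15) + (-42) + (-21) + (-25) + (-34) = -143
Signed area = Σ/2 = -71.5 (negative ⇒ clockwise traversal).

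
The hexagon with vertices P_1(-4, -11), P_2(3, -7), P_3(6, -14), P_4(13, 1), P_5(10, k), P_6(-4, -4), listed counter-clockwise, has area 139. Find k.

Write out the shoelace sum; only the two edges meeting at P_5 involve k:
2·Area = [(13·k − 10·1) + (10·(-4) − (-4)·k)] + 277
       = 17·k + 227 = 278
⇒ k = 3.

3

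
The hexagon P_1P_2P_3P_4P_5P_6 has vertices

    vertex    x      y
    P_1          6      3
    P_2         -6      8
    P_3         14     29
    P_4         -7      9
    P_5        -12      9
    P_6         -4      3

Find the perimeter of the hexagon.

96

|P_1P_2| = √((-12)² + (5)²) = √169 = 13
|P_2P_3| = √((20)² + (21)²) = √841 = 29
|P_3P_4| = √((-21)² + (-20)²) = √841 = 29
|P_4P_5| = √((-5)² + (0)²) = √25 = 5
|P_5P_6| = √((8)² + (-6)²) = √100 = 10
|P_6P_1| = √((10)² + (0)²) = √100 = 10
Perimeter = 13 + 29 + 29 + 5 + 10 + 10 = 96.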